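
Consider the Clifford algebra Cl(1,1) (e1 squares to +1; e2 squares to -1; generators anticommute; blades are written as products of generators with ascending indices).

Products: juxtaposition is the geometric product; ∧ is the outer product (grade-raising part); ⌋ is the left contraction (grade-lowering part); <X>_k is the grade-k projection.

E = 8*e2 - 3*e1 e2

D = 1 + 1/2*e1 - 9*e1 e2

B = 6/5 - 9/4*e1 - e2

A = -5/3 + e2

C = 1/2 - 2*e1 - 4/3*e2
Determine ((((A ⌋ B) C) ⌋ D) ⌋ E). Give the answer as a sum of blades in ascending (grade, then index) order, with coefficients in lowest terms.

step 1: -1 + 15/4*e1 + 5/3*e2
step 2: -52/9 + 31/8*e1 + 13/6*e2 - 5/3*e1 e2
step 3: 1607/144 - 403/18*e1 - 279/8*e2 + 52*e1 e2
step 4: 123 + 837/8*e1 + 1408/9*e2 - 1607/48*e1 e2
Answer: 123 + 837/8*e1 + 1408/9*e2 - 1607/48*e1 e2


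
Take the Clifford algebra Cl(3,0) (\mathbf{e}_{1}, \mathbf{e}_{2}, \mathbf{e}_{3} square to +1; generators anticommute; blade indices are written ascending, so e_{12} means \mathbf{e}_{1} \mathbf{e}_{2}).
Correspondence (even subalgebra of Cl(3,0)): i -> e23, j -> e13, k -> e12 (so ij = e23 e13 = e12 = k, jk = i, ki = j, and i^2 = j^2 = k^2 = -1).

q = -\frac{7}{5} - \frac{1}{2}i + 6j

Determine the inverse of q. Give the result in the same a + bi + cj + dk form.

In blades: q = -\frac{7}{5} + 6 e_{13} - \frac{1}{2} e_{23}.
With qbar = -\frac{7}{5} - 6 e_{13} + \frac{1}{2} e_{23} (scalar fixed, mapped units negated), q qbar = \frac{3821}{100} (the sum of squared coefficients), so q^-1 = qbar / (\frac{3821}{100}) = -\frac{140}{3821} - \frac{600}{3821} e_{13} + \frac{50}{3821} e_{23}; translating back:
Answer: -\frac{140}{3821} + \frac{50}{3821}i - \frac{600}{3821}j


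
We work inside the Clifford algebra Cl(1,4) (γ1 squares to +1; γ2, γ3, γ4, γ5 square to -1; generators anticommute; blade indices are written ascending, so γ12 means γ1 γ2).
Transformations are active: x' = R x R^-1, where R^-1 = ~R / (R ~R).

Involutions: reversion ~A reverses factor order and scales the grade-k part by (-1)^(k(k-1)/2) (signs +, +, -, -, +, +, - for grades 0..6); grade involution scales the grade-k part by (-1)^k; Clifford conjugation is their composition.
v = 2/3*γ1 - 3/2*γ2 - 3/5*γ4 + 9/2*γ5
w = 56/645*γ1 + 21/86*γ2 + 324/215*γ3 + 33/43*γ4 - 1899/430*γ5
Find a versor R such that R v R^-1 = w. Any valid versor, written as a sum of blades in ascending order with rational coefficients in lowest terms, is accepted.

Since q(v) = q(w) = -10087/450, the sum R = v + w = 162/215*γ1 - 54/43*γ2 + 324/215*γ3 + 36/215*γ4 + 18/215*γ5 does the job whenever invertible.
Answer: 162/215*γ1 - 54/43*γ2 + 324/215*γ3 + 36/215*γ4 + 18/215*γ5


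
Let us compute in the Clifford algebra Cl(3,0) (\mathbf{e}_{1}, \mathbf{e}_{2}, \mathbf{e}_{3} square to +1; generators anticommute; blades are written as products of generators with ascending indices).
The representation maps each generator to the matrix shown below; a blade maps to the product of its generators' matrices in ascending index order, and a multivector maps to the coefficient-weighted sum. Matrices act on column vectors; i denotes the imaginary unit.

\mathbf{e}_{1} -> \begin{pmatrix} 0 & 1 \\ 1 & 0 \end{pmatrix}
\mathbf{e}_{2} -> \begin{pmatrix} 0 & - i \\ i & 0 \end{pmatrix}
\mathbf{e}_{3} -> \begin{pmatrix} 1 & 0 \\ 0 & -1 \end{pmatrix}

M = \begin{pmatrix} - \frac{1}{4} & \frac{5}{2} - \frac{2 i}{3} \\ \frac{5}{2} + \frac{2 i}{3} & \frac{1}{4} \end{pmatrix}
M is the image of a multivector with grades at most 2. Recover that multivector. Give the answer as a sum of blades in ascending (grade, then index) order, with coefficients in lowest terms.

Method: 1, rho(e_{1}), rho(e_{2}), rho(e_{3}) form a trace-orthogonal basis of the 2x2 complex matrices (tr(X Y) = 2 if X = Y, else 0), so M = m0*1 + m1*rho(e_{1}) + m2*rho(e_{2}) + m3*rho(e_{3}) with m0 = tr(M)/2 = 0, m1 = tr(M rho(e_{1}))/2 = \frac{5}{2}, m2 = tr(M rho(e_{2}))/2 = \frac{2}{3}, m3 = tr(M rho(e_{3}))/2 = - \frac{1}{4}.
Multiplying table entries, the bivector images are rho(e_{1} e_{2}) = i*rho(e_{3}), rho(e_{1} e_{3}) = -i*rho(e_{2}), rho(e_{2} e_{3}) = i*rho(e_{1}); with real blade coefficients the real parts of m0..m3 are the coefficients of 1, e_{1}, e_{2}, e_{3} and the imaginary parts give the bivectors (e_{2} e_{3}: Im m1, e_{1} e_{3}: -Im m2, e_{1} e_{2}: Im m3).
Answer: \frac{5}{2} e_{1} + \frac{2}{3} e_{2} - \frac{1}{4} e_{3}


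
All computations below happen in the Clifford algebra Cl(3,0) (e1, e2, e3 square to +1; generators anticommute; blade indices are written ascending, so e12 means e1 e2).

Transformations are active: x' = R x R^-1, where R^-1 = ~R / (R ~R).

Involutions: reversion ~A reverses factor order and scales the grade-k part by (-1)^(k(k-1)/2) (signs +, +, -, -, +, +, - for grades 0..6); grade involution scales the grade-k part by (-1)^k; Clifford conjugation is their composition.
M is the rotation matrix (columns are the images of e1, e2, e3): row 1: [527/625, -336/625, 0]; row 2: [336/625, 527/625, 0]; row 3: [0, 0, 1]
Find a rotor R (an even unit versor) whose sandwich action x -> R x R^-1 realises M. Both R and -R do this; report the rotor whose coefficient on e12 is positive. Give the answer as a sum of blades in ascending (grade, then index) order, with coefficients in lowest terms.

Method: write R = a + b12*e12 + b13*e13 + b23*e23 with a^2 + b12^2 + b13^2 + b23^2 = 1 (so R^-1 = ~R). Expanding the columns R e_j ~R gives tr M = 4a^2 - 1 and, from the antisymmetric part, M21 - M12 = -4a*b12, M13 - M31 = 4a*b13, M32 - M23 = -4a*b23.
Here tr M = 1679/625, so a^2 = (1 + tr M)/4 = 576/625 and a = ±24/25. Taking a = 24/25: M21 - M12 = 672/625, M13 - M31 = 0, M32 - M23 = 0, giving b12 = -7/25, b13 = 0, b23 = 0, i.e. R = 24/25 - 7/25*e12.
Its e12 coefficient is negative, so report the other preimage -R.
Answer: -24/25 + 7/25*e12. Recall the cover is two-to-one: with M of trace 1679/625, both preimages act alike, and the stated e12 sign chooses the sheet.


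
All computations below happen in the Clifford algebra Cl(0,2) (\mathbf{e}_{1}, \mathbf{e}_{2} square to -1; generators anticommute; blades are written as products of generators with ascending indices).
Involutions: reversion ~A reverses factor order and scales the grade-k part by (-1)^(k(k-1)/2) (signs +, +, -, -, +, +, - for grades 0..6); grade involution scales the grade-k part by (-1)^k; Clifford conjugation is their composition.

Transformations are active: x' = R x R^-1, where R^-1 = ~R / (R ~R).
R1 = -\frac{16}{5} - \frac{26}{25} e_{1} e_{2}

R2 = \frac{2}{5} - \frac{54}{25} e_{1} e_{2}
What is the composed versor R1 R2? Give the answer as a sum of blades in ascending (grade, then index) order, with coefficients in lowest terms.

Distribute over the terms of R1 (each basis-blade product reordered to ascending indices, repeated generators contracted through their squares):
(-\frac{16}{5}) R2 = -\frac{32}{25} + \frac{864}{125} e_{1} e_{2}
(-\frac{26}{25} e_{1} e_{2}) R2 = -\frac{1404}{625} - \frac{52}{125} e_{1} e_{2}
Summing the partial products and collecting blades:
Answer: -\frac{2204}{625} + \frac{812}{125} e_{1} e_{2}


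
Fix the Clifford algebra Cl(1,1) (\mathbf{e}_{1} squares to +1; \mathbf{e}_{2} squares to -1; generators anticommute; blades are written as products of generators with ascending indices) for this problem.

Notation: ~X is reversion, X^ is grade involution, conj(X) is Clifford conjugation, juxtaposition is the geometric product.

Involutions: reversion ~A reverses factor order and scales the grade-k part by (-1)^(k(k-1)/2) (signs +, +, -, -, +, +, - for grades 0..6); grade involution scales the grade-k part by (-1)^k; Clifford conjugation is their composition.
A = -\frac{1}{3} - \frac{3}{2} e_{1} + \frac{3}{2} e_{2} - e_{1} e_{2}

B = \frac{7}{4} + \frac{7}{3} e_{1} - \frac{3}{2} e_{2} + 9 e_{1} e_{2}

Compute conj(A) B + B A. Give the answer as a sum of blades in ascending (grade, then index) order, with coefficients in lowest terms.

first term: \frac{29}{3} - \frac{731}{72} e_{1} + \frac{217}{24} e_{2}
second term: -\frac{65}{6} - \frac{1109}{72} e_{1} + \frac{343}{24} e_{2} - \frac{7}{2} e_{1} e_{2}
Answer: -\frac{7}{6} - \frac{230}{9} e_{1} + \frac{70}{3} e_{2} - \frac{7}{2} e_{1} e_{2}


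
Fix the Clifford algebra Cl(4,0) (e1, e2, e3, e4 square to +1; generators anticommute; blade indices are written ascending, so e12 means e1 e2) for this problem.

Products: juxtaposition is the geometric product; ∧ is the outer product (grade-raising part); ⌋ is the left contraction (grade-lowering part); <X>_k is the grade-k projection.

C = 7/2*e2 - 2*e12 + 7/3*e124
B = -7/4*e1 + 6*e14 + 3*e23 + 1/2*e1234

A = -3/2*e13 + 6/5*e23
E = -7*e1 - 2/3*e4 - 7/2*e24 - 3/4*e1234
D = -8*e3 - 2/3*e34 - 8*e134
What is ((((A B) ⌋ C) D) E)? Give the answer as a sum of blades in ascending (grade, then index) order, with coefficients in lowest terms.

step 1: -18/5 - 21/8*e3 + 9/2*e12 - 3/5*e14 - 3/4*e24 + 9*e34 - 21/10*e123 + 36/5*e1234
step 2: 9 + 7/4*e1 - 14*e2 - 21/2*e4 + 36/5*e12 - 42/5*e124
step 3: -79*e3 + 70*e13 + 224/5*e23 - 104*e34 - 316/5*e123 - 439/6*e134 + 1004/15*e234 - 184*e1234
step 4: 138 - 251/5*e1 - 439/8*e2 + 4876/15*e3 - 237/5*e4 - 78*e12 + 1258/9*e13 + 168/5*e14 + 6856/9*e23 - 105/2*e24 + 21649/30*e34 + 1303/20*e123 + 237/4*e124 + 6902/15*e134 - 47831/30*e234 + 2267/3*e1234
Answer: 138 - 251/5*e1 - 439/8*e2 + 4876/15*e3 - 237/5*e4 - 78*e12 + 1258/9*e13 + 168/5*e14 + 6856/9*e23 - 105/2*e24 + 21649/30*e34 + 1303/20*e123 + 237/4*e124 + 6902/15*e134 - 47831/30*e234 + 2267/3*e1234


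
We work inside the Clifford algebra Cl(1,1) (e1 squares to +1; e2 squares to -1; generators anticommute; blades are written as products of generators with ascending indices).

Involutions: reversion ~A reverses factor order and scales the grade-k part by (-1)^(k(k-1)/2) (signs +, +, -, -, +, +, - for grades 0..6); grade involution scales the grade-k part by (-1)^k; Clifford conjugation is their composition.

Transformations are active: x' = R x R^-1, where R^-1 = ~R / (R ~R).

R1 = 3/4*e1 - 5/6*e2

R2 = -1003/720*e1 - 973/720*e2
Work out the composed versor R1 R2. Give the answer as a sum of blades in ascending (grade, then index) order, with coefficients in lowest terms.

Distribute over the terms of R1 (each basis-blade product reordered to ascending indices, repeated generators contracted through their squares):
(3/4*e1) R2 = -1003/960 - 973/960*e1 e2
(-5/6*e2) R2 = -973/864 - 1003/864*e1 e2
Summing the partial products and collecting blades:
Answer: -18757/8640 - 18787/8640*e1 e2


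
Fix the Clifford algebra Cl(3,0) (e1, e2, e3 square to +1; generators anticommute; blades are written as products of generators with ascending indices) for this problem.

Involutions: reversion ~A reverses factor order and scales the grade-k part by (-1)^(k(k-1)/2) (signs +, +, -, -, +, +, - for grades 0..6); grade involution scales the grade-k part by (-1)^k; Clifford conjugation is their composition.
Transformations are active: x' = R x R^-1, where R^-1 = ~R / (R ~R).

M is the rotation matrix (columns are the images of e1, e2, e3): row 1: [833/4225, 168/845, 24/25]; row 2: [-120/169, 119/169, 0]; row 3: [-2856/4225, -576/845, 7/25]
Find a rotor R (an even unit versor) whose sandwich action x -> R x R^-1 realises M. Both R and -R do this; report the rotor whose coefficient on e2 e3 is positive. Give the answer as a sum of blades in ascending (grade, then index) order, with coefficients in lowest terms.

Method: write R = a + b12*e1 e2 + b13*e1 e3 + b23*e2 e3 with a^2 + b12^2 + b13^2 + b23^2 = 1 (so R^-1 = ~R). Expanding the columns R e_j ~R gives tr M = 4a^2 - 1 and, from the antisymmetric part, M21 - M12 = -4a*b12, M13 - M31 = 4a*b13, M32 - M23 = -4a*b23.
Here tr M = 4991/4225, so a^2 = (1 + tr M)/4 = 2304/4225 and a = ±48/65. Taking a = 48/65: M21 - M12 = -768/845, M13 - M31 = 6912/4225, M32 - M23 = -576/845, giving b12 = 4/13, b13 = 36/65, b23 = 3/13, i.e. R = 48/65 + 4/13*e1 e2 + 36/65*e1 e3 + 3/13*e2 e3.
Its e2 e3 coefficient is already positive.
Answer: 48/65 + 4/13*e1 e2 + 36/65*e1 e3 + 3/13*e2 e3. Why the constraint matters: R and -R act identically through the sandwich — M has trace 4991/4225 either way — so only the sign condition on e2 e3 picks one of the two preimages.


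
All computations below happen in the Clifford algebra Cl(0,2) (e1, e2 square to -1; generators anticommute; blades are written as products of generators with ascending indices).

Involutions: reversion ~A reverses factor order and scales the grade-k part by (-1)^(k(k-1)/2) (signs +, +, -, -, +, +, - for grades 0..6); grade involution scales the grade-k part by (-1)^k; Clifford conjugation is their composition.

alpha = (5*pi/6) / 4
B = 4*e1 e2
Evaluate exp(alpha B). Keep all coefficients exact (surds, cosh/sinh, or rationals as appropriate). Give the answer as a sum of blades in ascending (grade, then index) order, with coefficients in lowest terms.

B^2 = (4)^2*(e1 e2)^2 = 16*(-1) = -16 (a basis 2-blade squares to minus the product of its generators' squares).
B^2 = -16 — circular case — the even/odd split gives cos and sin: l = 4, alpha*l = 5*pi/6, so exp(alpha B) = cos(5*pi/6) + (sin(5*pi/6)/4)*B = -sqrt(3)/2 + (1/8)*B.
Answer: -sqrt(3)/2 + 1/2*e1 e2


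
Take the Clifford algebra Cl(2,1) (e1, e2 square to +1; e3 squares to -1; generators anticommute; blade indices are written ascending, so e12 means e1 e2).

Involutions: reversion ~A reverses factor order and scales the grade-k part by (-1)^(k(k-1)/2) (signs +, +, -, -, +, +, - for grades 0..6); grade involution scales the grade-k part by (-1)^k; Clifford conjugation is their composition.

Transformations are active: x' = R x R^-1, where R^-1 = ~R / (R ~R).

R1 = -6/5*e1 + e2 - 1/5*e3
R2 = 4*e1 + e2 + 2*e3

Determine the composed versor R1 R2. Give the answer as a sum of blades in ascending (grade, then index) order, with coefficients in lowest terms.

Distribute over the terms of R1 (each basis-blade product reordered to ascending indices, repeated generators contracted through their squares):
(-6/5*e1) R2 = -24/5 - 6/5*e12 - 12/5*e13
(e2) R2 = 1 - 4*e12 + 2*e23
(-1/5*e3) R2 = 2/5 + 4/5*e13 + 1/5*e23
Summing the partial products and collecting blades:
Answer: -17/5 - 26/5*e12 - 8/5*e13 + 11/5*e23


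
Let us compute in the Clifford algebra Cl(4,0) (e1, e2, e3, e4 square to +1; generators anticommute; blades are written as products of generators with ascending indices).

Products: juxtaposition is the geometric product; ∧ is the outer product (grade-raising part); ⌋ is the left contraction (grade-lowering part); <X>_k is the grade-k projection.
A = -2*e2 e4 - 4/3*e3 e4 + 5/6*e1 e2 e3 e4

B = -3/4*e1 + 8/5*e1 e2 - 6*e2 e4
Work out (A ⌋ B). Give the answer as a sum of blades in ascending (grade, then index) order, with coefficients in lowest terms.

step 1: -12
Answer: -12


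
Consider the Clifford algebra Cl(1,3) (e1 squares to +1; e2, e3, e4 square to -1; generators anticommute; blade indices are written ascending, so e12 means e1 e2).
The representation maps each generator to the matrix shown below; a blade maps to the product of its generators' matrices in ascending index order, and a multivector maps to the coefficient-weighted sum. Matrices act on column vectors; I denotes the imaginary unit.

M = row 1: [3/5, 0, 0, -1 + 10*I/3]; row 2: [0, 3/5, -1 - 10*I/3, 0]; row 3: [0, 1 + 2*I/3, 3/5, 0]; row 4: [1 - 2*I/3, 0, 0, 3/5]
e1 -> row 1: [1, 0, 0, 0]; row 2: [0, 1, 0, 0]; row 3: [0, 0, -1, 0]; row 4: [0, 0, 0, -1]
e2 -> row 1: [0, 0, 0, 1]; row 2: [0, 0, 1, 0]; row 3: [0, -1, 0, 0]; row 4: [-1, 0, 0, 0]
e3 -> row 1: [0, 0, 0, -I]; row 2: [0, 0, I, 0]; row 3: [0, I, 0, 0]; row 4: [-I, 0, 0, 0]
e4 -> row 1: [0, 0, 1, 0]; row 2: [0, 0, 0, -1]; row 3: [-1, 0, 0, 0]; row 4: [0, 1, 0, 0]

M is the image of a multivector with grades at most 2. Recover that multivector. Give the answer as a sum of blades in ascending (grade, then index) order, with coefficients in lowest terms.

Method: the blade images are trace-orthogonal — tr(rho(e_A) rho(e_B)^-1) = 4 if A = B and 0 otherwise — and rho(e_A)^-1 = (e_A)^2 * rho(e_A) with (e_A)^2 = +1 or -1, so the coefficient of e_A in the preimage is (e_A)^2 * tr(M rho(e_A))/4.
Nonzero projections over blades of grade <= 2: 1: (1)^2 = +1, tr(M 1) = 12/5, coefficient 3/5; e2: (e2)^2 = -1, tr(M rho(e2)) = 4, coefficient -1; e3: (e3)^2 = -1, tr(M rho(e3)) = 16/3, coefficient -4/3; e13: (e13)^2 = +1, tr(M rho(e13)) = -8, coefficient -2. Every other blade of grade <= 2 projects to 0.
Answer: 3/5 - e2 - 4/3*e3 - 2*e13


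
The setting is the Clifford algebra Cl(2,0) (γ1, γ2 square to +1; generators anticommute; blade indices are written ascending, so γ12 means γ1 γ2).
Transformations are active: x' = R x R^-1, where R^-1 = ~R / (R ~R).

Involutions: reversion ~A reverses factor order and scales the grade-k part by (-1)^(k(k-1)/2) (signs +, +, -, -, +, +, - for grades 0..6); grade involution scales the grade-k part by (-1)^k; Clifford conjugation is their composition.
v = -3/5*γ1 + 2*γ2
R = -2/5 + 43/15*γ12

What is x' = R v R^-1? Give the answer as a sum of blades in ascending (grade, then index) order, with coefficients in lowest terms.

~R = -2/5 - 43/15*γ12, and R ~R = 377/45, so R^-1 = ~R / (377/45).
R v = 448/75*γ1 + 23/25*γ2
Answer: 279/9425*γ1 - 19678/9425*γ2


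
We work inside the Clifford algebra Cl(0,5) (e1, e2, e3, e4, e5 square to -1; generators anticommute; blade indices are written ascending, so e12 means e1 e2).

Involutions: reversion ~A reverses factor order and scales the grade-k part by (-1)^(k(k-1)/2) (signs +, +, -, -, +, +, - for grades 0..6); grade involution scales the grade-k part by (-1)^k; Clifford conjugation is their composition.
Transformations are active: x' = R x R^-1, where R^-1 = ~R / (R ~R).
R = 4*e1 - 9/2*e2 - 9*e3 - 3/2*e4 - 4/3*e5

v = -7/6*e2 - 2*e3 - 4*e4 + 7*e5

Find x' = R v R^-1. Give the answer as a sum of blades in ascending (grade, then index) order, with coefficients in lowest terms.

~R = 4*e1 - 9/2*e2 - 9*e3 - 3/2*e4 - 4/3*e5, and R ~R = -2183/18, so R^-1 = ~R / (-2183/18).
R v = -239/12 - 14/3*e12 - 8*e13 - 16*e14 + 28*e15 - 3/2*e23 + 65/4*e24 - 595/18*e25 + 33*e34 - 197/3*e35 - 95/6*e45
Answer: 2868/2183*e1 - 2039/6549*e2 - 2087/2183*e3 + 15313/4366*e4 - 16237/2183*e5


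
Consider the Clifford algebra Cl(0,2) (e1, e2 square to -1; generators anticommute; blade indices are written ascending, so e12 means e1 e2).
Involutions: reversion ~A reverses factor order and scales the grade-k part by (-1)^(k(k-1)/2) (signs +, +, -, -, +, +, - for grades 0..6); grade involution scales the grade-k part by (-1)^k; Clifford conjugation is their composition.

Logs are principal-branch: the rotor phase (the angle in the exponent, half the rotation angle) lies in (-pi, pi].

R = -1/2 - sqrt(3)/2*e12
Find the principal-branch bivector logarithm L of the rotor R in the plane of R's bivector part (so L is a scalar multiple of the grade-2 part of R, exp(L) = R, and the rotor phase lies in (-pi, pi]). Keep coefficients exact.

The scalar part of R is -1/2, which pins the rotor phase on the principal branch; dividing the bivector part by the sine of that phase recovers the unit plane, and L is the phase times that plane.
Concretely: cos(phase) = -1/2 gives phase = ±2*pi/3, and since phase/sin(phase) is even the sign is immaterial: L = (phase/sin(phase)) * <R>_2 = (4*sqrt(3)*pi/9) * <R>_2.
Answer: -2*pi/3*e12


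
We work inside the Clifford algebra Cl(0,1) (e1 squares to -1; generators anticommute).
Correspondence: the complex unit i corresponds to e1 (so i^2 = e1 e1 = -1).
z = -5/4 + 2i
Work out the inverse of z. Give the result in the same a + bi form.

In blades: z = -5/4 + 2*e1.
With qbar = -5/4 - 2*e1 (scalar fixed, mapped units negated), z qbar = 89/16 (the sum of squared coefficients), so z^-1 = qbar / (89/16) = -20/89 - 32/89*e1; translating back:
Answer: -20/89 - 32/89*i


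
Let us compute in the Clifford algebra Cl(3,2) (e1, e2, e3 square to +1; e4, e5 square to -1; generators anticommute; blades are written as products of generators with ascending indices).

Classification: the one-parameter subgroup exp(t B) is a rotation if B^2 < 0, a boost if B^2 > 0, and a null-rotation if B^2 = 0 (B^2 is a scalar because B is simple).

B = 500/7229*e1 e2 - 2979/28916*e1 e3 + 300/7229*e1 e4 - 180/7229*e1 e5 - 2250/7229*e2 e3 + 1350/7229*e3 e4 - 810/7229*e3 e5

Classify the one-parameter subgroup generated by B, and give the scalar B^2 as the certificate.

B^2 term by term: the squares give (500/7229)^2*(e1 e2)^2 + (-2979/28916)^2*(e1 e3)^2 + (300/7229)^2*(e1 e4)^2 + (-180/7229)^2*(e1 e5)^2 + (-2250/7229)^2*(e2 e3)^2 + (1350/7229)^2*(e3 e4)^2 + (-810/7229)^2*(e3 e5)^2 = 250000/52258441*(-1) + 8874441/836135056*(-1) + 90000/52258441*(+1) + 32400/52258441*(+1) + 5062500/52258441*(-1) + 1822500/52258441*(+1) + 656100/52258441*(+1) = -1/16 (each basis 2-blade squares to minus the product of its generators' squares); cross terms between blades sharing an index anticommute and cancel; the commuting (index-disjoint) pairs give grade-4 terms 2*c*c'*(blade product), which cancel blade by blade — e1 e2 e3 e4: 1350000/52258441 - 1350000/52258441 = 0; e1 e2 e3 e5: -810000/52258441 + 810000/52258441 = 0; e1 e3 e4 e5: 486000/52258441 - 486000/52258441 = 0 — confirming B is simple. So B^2 = -1/16.
Answer: rotation, certificate B^2 = -1/16. The invariant at work: B^2 = -1/16 is unchanged by conjugation, hence its sign classifies the subgroup whatever basis B is written in.


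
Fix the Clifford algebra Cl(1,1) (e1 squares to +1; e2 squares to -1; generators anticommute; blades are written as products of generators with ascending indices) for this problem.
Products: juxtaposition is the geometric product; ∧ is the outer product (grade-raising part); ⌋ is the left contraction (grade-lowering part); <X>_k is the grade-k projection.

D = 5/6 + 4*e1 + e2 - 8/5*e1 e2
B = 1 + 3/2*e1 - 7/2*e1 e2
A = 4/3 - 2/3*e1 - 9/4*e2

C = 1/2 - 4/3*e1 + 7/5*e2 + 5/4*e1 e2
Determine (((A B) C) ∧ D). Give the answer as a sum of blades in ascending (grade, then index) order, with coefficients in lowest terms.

step 1: 1/3 + 221/24*e1 + 1/12*e2 - 31/24*e1 e2
step 2: -19933/1440 + 1093/180*e1 + 14827/1440*e2 + 9197/720*e1 e2
step 3: -19933/1728 - 27167/540*e1 - 45463/8640*e2 - 50143/21600*e1 e2
Answer: -19933/1728 - 27167/540*e1 - 45463/8640*e2 - 50143/21600*e1 e2


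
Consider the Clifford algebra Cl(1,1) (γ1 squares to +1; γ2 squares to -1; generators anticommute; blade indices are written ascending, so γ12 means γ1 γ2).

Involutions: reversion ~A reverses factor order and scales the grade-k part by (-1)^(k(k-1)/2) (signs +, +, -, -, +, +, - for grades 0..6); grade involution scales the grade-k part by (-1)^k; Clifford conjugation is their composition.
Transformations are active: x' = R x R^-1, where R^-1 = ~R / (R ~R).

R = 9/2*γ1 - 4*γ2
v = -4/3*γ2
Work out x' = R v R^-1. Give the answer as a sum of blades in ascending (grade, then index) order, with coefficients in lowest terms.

~R = 9/2*γ1 - 4*γ2, and R ~R = 17/4, so R^-1 = ~R / (17/4).
R v = -16/3 - 6*γ12
Answer: -192/17*γ1 + 580/51*γ2


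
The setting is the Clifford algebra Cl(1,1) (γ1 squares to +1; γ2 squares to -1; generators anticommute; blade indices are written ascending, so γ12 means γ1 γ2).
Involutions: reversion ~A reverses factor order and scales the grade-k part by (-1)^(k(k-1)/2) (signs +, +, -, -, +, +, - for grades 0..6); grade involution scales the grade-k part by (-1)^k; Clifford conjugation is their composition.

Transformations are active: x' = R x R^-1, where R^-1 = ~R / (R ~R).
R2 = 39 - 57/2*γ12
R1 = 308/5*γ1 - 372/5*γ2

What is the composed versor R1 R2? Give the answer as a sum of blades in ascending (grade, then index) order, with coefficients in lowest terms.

Distribute over the terms of R1 (each basis-blade product reordered to ascending indices, repeated generators contracted through their squares):
(308/5*γ1) R2 = 12012/5*γ1 - 8778/5*γ2
(-372/5*γ2) R2 = 10602/5*γ1 - 14508/5*γ2
Summing the partial products and collecting blades:
Answer: 22614/5*γ1 - 23286/5*γ2


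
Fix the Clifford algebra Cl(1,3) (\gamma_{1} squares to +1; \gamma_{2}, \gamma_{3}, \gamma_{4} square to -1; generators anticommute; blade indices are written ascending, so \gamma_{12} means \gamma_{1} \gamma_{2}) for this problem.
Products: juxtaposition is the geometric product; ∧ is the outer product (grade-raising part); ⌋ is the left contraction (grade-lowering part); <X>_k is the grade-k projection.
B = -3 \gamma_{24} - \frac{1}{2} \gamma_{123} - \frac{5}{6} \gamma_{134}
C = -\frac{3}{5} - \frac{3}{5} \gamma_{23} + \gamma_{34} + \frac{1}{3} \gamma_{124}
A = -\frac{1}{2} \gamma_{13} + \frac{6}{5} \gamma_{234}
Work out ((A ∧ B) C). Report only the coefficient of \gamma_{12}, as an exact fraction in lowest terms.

step 1: -\frac{3}{2} \gamma_{1234}
step 2: \frac{1}{2} \gamma_{3} + \frac{3}{2} \gamma_{12} - \frac{9}{10} \gamma_{14} + \frac{9}{10} \gamma_{1234}
Answer: \frac{3}{2}


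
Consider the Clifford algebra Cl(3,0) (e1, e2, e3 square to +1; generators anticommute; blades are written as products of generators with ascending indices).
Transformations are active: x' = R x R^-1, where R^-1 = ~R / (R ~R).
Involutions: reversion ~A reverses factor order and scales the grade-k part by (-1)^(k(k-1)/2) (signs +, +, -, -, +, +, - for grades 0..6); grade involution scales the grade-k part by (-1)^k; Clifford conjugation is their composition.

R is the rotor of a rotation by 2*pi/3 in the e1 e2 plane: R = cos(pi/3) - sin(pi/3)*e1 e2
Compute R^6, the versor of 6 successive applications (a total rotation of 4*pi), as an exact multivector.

Half-angle bookkeeping: 6 applications in e1 e2 add up to rotor phase 6*pi/3 = 2*pi, so R^6 = cos(2*pi) - sin(2*pi)*e1 e2.
cos(2*pi) = 1 and sin(2*pi) = 0, so R^6 = 1. The total rotation 4*pi is 2 full turns, so every vector returns to itself, yet the rotor is +1, back on the identity sheet (an even number of 2*pi turns).
Answer: 1


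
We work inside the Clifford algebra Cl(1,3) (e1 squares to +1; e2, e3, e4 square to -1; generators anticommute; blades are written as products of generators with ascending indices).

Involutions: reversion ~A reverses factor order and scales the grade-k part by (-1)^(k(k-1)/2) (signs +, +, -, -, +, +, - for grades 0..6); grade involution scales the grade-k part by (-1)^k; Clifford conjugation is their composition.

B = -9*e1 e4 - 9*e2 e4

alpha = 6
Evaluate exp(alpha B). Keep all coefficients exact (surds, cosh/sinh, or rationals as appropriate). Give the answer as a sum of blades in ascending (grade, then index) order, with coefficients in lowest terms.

B^2 term by term: the squares give (-9)^2*(e1 e4)^2 + (-9)^2*(e2 e4)^2 = 81*(+1) + 81*(-1) = 0 (each basis 2-blade squares to minus the product of its generators' squares); cross terms between blades sharing an index anticommute and cancel. So B^2 = 0.
B^2 = 0, so the series closes: exp(alpha B) = 1 + alpha B (parabolic case).
Answer: 1 - 54*e1 e4 - 54*e2 e4


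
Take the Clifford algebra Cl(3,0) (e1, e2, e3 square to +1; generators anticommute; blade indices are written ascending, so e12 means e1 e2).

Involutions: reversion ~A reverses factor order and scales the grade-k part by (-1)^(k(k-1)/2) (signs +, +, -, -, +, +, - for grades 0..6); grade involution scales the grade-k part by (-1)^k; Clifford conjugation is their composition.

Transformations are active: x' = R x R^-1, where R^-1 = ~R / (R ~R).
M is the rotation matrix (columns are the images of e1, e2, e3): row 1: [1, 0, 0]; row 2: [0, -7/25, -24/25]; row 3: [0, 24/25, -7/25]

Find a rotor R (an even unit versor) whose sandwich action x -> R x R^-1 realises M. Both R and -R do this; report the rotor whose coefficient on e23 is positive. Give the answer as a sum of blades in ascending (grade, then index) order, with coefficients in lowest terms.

Method: write R = a + b12*e12 + b13*e13 + b23*e23 with a^2 + b12^2 + b13^2 + b23^2 = 1 (so R^-1 = ~R). Expanding the columns R e_j ~R gives tr M = 4a^2 - 1 and, from the antisymmetric part, M21 - M12 = -4a*b12, M13 - M31 = 4a*b13, M32 - M23 = -4a*b23.
Here tr M = 11/25, so a^2 = (1 + tr M)/4 = 9/25 and a = ±3/5. Taking a = 3/5: M21 - M12 = 0, M13 - M31 = 0, M32 - M23 = 48/25, giving b12 = 0, b13 = 0, b23 = -4/5, i.e. R = 3/5 - 4/5*e23.
Its e23 coefficient is negative, so report the other preimage -R.
Answer: -3/5 + 4/5*e23. Why the constraint matters: R and -R act identically through the sandwich — M has trace 11/25 either way — so only the sign condition on e23 picks one of the two preimages.


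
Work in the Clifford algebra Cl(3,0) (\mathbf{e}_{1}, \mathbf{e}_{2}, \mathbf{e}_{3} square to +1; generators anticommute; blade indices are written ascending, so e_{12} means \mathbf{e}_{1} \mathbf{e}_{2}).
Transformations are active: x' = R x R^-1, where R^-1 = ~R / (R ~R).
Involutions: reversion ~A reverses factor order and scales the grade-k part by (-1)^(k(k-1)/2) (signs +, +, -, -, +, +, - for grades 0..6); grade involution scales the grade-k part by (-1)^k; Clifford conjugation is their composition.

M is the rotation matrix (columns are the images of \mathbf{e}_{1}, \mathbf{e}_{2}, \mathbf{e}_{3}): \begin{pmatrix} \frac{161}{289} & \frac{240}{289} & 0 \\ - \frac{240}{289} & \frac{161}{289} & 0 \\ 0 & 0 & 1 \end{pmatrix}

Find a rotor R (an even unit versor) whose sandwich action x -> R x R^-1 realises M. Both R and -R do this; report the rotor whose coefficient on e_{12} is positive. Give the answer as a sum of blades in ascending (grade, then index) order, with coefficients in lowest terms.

Method: write R = a + b12*e_{12} + b13*e_{13} + b23*e_{23} with a^2 + b12^2 + b13^2 + b23^2 = 1 (so R^-1 = ~R). Expanding the columns R e_j ~R gives tr M = 4a^2 - 1 and, from the antisymmetric part, M21 - M12 = -4a*b12, M13 - M31 = 4a*b13, M32 - M23 = -4a*b23.
Here tr M = \frac{611}{289}, so a^2 = (1 + tr M)/4 = \frac{225}{289} and a = ±\frac{15}{17}. Taking a = \frac{15}{17}: M21 - M12 = -\frac{480}{289}, M13 - M31 = 0, M32 - M23 = 0, giving b12 = \frac{8}{17}, b13 = 0, b23 = 0, i.e. R = \frac{15}{17} + \frac{8}{17} e_{12}.
Its e_{12} coefficient is already positive.
Answer: \frac{15}{17} + \frac{8}{17} e_{12}. Uniqueness: Spin(3) -> SO(3) maps R and -R to the same rotation of trace \frac{611}{289}; fixing the sign of the e_{12} coefficient removes the ambiguity.


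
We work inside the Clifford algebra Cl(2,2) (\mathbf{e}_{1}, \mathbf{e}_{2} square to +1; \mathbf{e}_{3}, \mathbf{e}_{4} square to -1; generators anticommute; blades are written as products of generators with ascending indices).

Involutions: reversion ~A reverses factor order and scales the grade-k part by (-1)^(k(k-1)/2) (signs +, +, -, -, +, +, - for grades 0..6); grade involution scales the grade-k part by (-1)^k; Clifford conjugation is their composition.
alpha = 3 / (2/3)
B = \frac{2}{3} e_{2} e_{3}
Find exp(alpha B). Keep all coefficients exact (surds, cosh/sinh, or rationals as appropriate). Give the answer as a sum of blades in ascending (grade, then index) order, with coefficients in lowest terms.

B^2 = (\frac{2}{3})^2*(e_{2} e_{3})^2 = \frac{4}{9}*(+1) = \frac{4}{9} (a basis 2-blade squares to minus the product of its generators' squares).
B^2 = \frac{4}{9} — since the square is positive, the closed form is hyperbolic: l = \frac{2}{3}, alpha*l = 3, so exp(alpha B) = cosh(3) + (sinh(3)/(\frac{2}{3}))*B = \cosh{\left(3 \right)} + (\frac{3 \sinh{\left(3 \right)}}{2})*B.
Answer: \cosh{\left(3 \right)} + \sinh{\left(3 \right)} e_{2} e_{3}


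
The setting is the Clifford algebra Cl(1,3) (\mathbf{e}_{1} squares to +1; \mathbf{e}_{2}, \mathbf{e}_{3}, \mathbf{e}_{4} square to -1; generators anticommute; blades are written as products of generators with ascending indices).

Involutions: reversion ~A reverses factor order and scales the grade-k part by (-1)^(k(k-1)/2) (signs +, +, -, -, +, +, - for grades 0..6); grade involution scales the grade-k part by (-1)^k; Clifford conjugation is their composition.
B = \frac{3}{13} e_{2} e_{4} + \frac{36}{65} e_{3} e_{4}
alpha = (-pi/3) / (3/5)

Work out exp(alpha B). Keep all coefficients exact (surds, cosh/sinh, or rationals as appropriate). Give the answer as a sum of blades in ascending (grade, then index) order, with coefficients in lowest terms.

B^2 term by term: the squares give (\frac{3}{13})^2*(e_{2} e_{4})^2 + (\frac{36}{65})^2*(e_{3} e_{4})^2 = \frac{9}{169}*(-1) + \frac{1296}{4225}*(-1) = -\frac{9}{25} (each basis 2-blade squares to minus the product of its generators' squares); cross terms between blades sharing an index anticommute and cancel. So B^2 = -\frac{9}{25}.
B^2 = -\frac{9}{25} — B^2 < 0, so the exponential closes trigonometrically: l = \frac{3}{5}, alpha*l = - \frac{\pi}{3}, so exp(alpha B) = cos(- \frac{\pi}{3}) + (sin(- \frac{\pi}{3})/(\frac{3}{5}))*B = \frac{1}{2} + (- \frac{5 \sqrt{3}}{6})*B.
Answer: \frac{1}{2} - \frac{5 \sqrt{3}}{26} e_{2} e_{4} - \frac{6 \sqrt{3}}{13} e_{3} e_{4}


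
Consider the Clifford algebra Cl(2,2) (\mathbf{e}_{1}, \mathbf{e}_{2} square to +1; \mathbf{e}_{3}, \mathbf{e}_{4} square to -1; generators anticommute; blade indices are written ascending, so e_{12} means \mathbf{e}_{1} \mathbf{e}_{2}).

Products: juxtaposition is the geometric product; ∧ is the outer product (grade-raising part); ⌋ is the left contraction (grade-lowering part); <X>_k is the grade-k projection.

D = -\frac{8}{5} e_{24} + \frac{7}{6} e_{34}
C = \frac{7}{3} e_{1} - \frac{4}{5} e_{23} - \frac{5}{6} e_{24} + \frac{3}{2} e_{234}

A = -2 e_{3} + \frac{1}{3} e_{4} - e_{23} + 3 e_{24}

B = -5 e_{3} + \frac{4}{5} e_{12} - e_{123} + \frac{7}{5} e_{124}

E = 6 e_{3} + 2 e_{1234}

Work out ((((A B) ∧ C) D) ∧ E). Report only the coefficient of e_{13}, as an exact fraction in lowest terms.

step 1: -10 + \frac{26}{5} e_{1} - 5 e_{2} - \frac{37}{15} e_{12} + \frac{4}{5} e_{13} - \frac{12}{5} e_{14} + \frac{5}{3} e_{34} - \frac{8}{5} e_{123} + \frac{4}{15} e_{124} - \frac{8}{5} e_{134} + 15 e_{234} - \frac{37}{15} e_{1234}
step 2: -\frac{70}{3} e_{1} + \frac{35}{3} e_{12} + 8 e_{23} + \frac{25}{3} e_{24} - \frac{104}{25} e_{123} - \frac{13}{3} e_{124} + \frac{35}{9} e_{134} - 15 e_{234} - \frac{1846}{75} e_{1234}
step 3: -\frac{40}{3} + \frac{647}{270} e_{1} + \frac{35}{2} e_{2} - 24 e_{3} + \frac{6461}{225} e_{12} - \frac{14768}{375} e_{13} - \frac{56}{3} e_{14} + \frac{175}{18} e_{23} - \frac{28}{3} e_{24} + \frac{64}{5} e_{34} + \frac{7}{6} e_{123} + \frac{3164}{75} e_{124} - \frac{38113}{1125} e_{134} + \frac{245}{18} e_{1234}
step 4: -80 e_{3} + \frac{647}{45} e_{13} + 105 e_{23} + \frac{12922}{75} e_{123} + 112 e_{134} + 56 e_{234} - \frac{20984}{75} e_{1234}
Answer: \frac{647}{45}


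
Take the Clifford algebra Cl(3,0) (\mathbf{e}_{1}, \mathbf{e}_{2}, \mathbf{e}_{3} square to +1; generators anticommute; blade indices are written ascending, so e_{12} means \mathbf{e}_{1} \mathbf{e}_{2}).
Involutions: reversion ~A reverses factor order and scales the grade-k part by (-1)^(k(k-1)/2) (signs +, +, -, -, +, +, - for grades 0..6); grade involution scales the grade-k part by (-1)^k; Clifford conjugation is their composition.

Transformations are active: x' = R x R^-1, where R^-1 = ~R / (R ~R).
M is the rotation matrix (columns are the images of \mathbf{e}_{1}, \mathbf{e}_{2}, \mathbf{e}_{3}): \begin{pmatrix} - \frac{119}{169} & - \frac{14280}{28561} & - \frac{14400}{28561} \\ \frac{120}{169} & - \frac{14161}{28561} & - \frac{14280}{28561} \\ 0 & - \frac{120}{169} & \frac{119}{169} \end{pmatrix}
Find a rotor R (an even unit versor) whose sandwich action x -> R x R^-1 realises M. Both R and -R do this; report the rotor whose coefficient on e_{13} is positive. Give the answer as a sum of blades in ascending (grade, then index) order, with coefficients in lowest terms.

Method: write R = a + b12*e_{12} + b13*e_{13} + b23*e_{23} with a^2 + b12^2 + b13^2 + b23^2 = 1 (so R^-1 = ~R). Expanding the columns R e_j ~R gives tr M = 4a^2 - 1 and, from the antisymmetric part, M21 - M12 = -4a*b12, M13 - M31 = 4a*b13, M32 - M23 = -4a*b23.
Here tr M = -\frac{14161}{28561}, so a^2 = (1 + tr M)/4 = \frac{3600}{28561} and a = ±\frac{60}{169}. Taking a = \frac{60}{169}: M21 - M12 = \frac{34560}{28561}, M13 - M31 = -\frac{14400}{28561}, M32 - M23 = -\frac{6000}{28561}, giving b12 = -\frac{144}{169}, b13 = -\frac{60}{169}, b23 = \frac{25}{169}, i.e. R = \frac{60}{169} - \frac{144}{169} e_{12} - \frac{60}{169} e_{13} + \frac{25}{169} e_{23}.
Its e_{13} coefficient is negative, so report the other preimage -R.
Answer: -\frac{60}{169} + \frac{144}{169} e_{12} + \frac{60}{169} e_{13} - \frac{25}{169} e_{23}. Why the constraint matters: R and -R act identically through the sandwich — M has trace -\frac{14161}{28561} either way — so only the sign condition on e_{13} picks one of the two preimages.


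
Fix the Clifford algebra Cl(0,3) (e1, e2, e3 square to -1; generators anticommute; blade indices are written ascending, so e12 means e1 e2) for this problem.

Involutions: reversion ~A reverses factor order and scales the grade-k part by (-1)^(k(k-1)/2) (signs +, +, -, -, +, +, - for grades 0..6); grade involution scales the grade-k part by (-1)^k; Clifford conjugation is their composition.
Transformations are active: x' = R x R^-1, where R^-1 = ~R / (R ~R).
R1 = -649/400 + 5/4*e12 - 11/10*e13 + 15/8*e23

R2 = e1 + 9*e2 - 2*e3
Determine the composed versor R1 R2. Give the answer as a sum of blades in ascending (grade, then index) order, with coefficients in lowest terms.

Distribute over the terms of R2 (each basis-blade product reordered to ascending indices, repeated generators contracted through their squares):
R1 (e1) = -649/400*e1 + 5/4*e2 - 11/10*e3 + 15/8*e123
R1 (9*e2) = -45/4*e1 - 5841/400*e2 + 135/8*e3 + 99/10*e123
R1 (-2*e3) = -11/5*e1 + 15/4*e2 + 649/200*e3 - 5/2*e123
Summing the partial products and collecting blades:
Answer: -6029/400*e1 - 3841/400*e2 + 951/50*e3 + 371/40*e123


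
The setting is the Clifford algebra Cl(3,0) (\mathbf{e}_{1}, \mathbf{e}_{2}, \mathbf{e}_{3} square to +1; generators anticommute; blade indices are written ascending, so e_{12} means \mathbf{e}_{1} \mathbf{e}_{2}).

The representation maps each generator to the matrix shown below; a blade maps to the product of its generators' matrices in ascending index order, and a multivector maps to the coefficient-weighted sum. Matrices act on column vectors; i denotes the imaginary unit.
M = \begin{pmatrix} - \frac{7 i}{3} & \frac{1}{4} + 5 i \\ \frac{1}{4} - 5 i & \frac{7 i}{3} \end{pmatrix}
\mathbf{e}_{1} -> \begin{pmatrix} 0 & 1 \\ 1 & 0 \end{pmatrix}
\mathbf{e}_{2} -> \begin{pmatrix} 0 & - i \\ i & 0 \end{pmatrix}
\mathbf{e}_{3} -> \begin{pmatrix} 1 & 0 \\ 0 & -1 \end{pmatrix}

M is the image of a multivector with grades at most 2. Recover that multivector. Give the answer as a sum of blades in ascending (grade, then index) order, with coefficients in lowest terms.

Method: 1, rho(e_{1}), rho(e_{2}), rho(e_{3}) form a trace-orthogonal basis of the 2x2 complex matrices (tr(X Y) = 2 if X = Y, else 0), so M = m0*1 + m1*rho(e_{1}) + m2*rho(e_{2}) + m3*rho(e_{3}) with m0 = tr(M)/2 = 0, m1 = tr(M rho(e_{1}))/2 = \frac{1}{4}, m2 = tr(M rho(e_{2}))/2 = -5, m3 = tr(M rho(e_{3}))/2 = - \frac{7 i}{3}.
Multiplying table entries, the bivector images are rho(e_{12}) = i*rho(e_{3}), rho(e_{13}) = -i*rho(e_{2}), rho(e_{23}) = i*rho(e_{1}); with real blade coefficients the real parts of m0..m3 are the coefficients of 1, e_{1}, e_{2}, e_{3} and the imaginary parts give the bivectors (e_{23}: Im m1, e_{13}: -Im m2, e_{12}: Im m3).
Answer: \frac{1}{4} e_{1} - 5 e_{2} - \frac{7}{3} e_{12}


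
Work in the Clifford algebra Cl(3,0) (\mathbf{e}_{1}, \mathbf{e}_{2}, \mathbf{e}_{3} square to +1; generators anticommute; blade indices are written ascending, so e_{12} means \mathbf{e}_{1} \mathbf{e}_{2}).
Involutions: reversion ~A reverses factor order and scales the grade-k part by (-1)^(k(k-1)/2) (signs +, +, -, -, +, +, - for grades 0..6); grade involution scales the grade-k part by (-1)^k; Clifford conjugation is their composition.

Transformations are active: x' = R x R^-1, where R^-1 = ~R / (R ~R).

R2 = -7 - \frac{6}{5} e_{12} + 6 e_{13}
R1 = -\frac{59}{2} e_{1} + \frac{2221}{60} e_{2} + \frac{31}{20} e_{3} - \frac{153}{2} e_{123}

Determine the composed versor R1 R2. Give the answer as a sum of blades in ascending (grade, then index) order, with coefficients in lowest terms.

Distribute over the terms of R2 (each basis-blade product reordered to ascending indices, repeated generators contracted through their squares):
R1 (-7) = \frac{413}{2} e_{1} - \frac{15547}{60} e_{2} - \frac{217}{20} e_{3} + \frac{1071}{2} e_{123}
R1 (-\frac{6}{5} e_{12}) = \frac{2221}{50} e_{1} + \frac{177}{5} e_{2} - \frac{459}{5} e_{3} - \frac{93}{50} e_{123}
R1 (6 e_{13}) = -\frac{93}{10} e_{1} - 459 e_{2} - 177 e_{3} - \frac{2221}{10} e_{123}
Summing the partial products and collecting blades:
Answer: \frac{12081}{50} e_{1} - \frac{40963}{60} e_{2} - \frac{5593}{20} e_{3} + \frac{15577}{50} e_{123}
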